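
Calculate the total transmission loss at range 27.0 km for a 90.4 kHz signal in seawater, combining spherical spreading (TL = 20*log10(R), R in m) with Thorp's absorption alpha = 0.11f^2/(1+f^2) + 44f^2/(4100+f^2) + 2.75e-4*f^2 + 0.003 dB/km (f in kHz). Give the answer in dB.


Step 1 (Thorp): alpha = 0.11*8172.16/(1+8172.16) + 44*8172.16/(4100+8172.16) + 2.75e-4*8172.16 + 0.003 = 31.6604 dB/km
Step 2: TL_spread = 20*log10(27000) = 88.63 dB
Step 3: TL_abs = alpha*R = 31.6604 * 27.0 = 854.83 dB
Step 4: TL_total = 88.63 + 854.83 = 943.46

943.46 dB


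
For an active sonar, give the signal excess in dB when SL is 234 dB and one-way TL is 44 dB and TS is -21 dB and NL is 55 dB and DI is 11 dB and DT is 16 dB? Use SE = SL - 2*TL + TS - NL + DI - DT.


SE = SL - 2*TL + TS - NL + DI - DT = 234 - 2*44 + (-21) - 55 + 11 - 16 = 65

65 dB


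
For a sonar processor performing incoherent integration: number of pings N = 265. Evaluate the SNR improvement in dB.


Gain = 5*log10(265) = 12.12

12.12 dB


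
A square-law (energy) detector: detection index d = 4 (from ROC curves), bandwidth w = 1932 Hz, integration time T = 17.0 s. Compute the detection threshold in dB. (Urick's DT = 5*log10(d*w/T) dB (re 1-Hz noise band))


DT = 5*log10(d*w/T) = 5*log10(4 * 1932 / 17.0) = 5*log10(454.59) = 13.29

13.29 dB


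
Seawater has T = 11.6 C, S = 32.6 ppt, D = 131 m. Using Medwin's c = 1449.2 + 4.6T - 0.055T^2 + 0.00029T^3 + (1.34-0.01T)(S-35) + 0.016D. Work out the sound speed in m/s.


c = 1449.2 + 4.6*11.6 - 0.055*11.6^2 + 0.00029*11.6^3 + (1.34 - 0.01*11.6)*(32.6 - 35) + 0.016*131 = 1494.77

1494.77 m/s


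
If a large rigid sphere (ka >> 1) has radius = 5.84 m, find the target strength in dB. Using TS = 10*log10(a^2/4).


TS = 10*log10(5.84^2 / 4) = 10*log10(8.5264) = 9.31

9.31 dB


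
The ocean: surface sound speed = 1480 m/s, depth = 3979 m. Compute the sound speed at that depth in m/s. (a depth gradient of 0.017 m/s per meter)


c = 1480 + 0.017 * 3979 = 1547.643

1547.643 m/s


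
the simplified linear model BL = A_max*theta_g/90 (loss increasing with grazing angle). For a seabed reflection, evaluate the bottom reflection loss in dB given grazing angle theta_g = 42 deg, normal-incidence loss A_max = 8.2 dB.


3.83 dB


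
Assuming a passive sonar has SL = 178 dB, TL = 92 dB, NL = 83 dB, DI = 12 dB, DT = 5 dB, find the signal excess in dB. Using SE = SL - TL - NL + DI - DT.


SE = SL - TL - NL + DI - DT = 178 - 92 - 83 + 12 - 5 = 10

10 dB


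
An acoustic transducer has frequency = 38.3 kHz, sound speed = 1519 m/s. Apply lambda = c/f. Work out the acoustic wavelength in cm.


3.97 cm


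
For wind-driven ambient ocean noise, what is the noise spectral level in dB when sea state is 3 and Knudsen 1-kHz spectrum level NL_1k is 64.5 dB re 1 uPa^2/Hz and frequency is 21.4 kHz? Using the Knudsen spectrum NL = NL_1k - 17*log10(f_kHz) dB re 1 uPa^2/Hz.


NL = NL_1k - 17*log10(f_kHz) = 64.5 - 17*log10(21.4) = 64.5 - (22.62) = 41.88

41.88 dB


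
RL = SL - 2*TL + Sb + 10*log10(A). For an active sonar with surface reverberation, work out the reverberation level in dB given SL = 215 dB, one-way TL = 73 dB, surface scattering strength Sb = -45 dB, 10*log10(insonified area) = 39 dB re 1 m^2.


63 dB


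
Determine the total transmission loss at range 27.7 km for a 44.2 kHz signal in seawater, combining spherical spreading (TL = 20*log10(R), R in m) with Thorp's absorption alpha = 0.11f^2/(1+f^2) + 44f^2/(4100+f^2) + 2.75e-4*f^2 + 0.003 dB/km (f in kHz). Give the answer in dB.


500.19 dB


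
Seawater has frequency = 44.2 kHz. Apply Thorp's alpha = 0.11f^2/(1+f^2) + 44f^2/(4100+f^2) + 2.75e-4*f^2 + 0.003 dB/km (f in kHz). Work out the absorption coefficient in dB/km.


f^2 = 1953.64
alpha = 0.11*1953.64/(1+1953.64) + 44*1953.64/(4100+1953.64) + 2.75e-4*1953.64 + 0.003 = 14.85

14.85 dB/km


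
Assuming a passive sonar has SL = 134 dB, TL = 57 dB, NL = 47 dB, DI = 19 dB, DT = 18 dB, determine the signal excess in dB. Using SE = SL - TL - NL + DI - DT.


31 dB


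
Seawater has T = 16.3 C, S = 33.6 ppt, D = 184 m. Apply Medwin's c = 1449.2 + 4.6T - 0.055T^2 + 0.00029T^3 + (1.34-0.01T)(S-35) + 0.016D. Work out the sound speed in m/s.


1512.12 m/s


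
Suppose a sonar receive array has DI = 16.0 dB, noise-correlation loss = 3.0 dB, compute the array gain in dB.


AG = DI - L_corr = 16.0 - 3.0 = 13.0

13.0 dB


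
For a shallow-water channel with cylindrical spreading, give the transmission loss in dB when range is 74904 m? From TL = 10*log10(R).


48.75 dB


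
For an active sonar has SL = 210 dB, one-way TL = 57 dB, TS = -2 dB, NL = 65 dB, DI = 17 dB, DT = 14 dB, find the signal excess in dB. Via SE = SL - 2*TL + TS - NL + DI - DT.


32 dB


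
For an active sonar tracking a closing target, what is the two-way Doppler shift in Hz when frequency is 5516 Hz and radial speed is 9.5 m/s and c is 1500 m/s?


69.87 Hz


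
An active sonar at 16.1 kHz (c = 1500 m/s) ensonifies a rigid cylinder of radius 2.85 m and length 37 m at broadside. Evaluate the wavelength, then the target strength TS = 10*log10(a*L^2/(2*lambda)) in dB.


Step 1: lambda = c/f = 1500/16100 = 0.09317 m
Step 2: TS = 10*log10(a*L^2/(2*lambda)) = 10*log10(2.85*37^2/(2*0.09317)) = 43.21

43.21 dB


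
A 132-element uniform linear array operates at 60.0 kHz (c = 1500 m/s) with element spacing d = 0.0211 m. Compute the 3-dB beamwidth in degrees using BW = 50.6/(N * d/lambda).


Step 1: lambda = 1500/60000 = 0.025 m
Step 2: d/lambda = 0.0211/0.025 = 0.844
Step 3: BW = 50.6/(N * d/lambda) = 50.6/(132 * 0.844) = 0.45

0.45 deg


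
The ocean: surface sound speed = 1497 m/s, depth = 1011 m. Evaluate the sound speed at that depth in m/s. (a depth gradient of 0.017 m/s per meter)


c = 1497 + 0.017 * 1011 = 1514.187

1514.187 m/s


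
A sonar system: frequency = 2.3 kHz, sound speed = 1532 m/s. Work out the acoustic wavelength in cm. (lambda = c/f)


lambda = c/f = 1532 / 2300 = 0.6661 m = 66.61 cm

66.61 cm


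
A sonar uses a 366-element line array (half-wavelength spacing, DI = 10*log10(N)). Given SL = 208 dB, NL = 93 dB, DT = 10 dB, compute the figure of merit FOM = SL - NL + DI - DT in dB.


Step 1: DI = 10*log10(366) = 25.63 dB
Step 2: FOM = SL - NL + DI - DT = 208 - 93 + 25.63 - 10 = 130.63

130.63 dB


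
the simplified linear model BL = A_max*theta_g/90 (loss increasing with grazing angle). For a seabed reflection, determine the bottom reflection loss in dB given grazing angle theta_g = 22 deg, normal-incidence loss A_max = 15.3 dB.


BL = A_max * theta_g / 90 = 15.3 * 22 / 90 = 3.74

3.74 dB


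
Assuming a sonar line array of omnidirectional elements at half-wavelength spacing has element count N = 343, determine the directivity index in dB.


DI = 10*log10(343) = 25.35

25.35 dB


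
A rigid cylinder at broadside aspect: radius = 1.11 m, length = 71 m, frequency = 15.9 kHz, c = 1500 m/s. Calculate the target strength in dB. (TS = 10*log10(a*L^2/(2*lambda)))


lambda = 1500/15900 = 0.09434 m
TS = 10*log10(1.11*71^2/(2*0.09434)) = 44.72

44.72 dB


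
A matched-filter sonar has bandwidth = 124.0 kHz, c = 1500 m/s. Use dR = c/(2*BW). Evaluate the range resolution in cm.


dR = c/(2*BW) = 1500 / (2 * 124.0e3) = 0.006 m = 0.6 cm

0.6 cm


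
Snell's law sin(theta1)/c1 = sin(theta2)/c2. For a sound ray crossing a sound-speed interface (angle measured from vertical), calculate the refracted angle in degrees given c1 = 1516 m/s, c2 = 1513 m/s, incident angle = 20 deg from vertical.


sin(theta2) = (c2/c1)*sin(theta1) = (1513/1516)*sin(20 deg) = 0.34134
theta2 = arcsin(0.34134) = 19.96

19.96 deg


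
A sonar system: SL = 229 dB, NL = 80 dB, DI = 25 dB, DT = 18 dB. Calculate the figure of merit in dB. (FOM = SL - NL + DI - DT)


FOM = SL - NL + DI - DT = 229 - 80 + 25 - 18 = 156

156 dB


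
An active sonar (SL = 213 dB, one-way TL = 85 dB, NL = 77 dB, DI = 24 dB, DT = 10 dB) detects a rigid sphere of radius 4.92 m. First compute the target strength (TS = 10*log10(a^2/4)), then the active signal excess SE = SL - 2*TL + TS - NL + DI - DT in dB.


Step 1: TS = 10*log10(4.92^2/4) = 7.82 dB
Step 2: SE = SL - 2*TL + TS - NL + DI - DT = 213 - 2*85 + (7.82) - 77 + 24 - 10 = -12.18

-12.18 dB


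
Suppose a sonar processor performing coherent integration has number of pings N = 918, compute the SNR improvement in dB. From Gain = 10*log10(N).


29.63 dB


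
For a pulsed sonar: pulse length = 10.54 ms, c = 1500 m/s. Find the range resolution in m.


dR = c*tau/2 = 1500 * 10.54e-3 / 2 = 7.905

7.905 m


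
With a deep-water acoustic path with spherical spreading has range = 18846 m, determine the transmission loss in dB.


85.5 dB


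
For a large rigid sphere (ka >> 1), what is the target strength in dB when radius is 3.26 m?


4.24 dB


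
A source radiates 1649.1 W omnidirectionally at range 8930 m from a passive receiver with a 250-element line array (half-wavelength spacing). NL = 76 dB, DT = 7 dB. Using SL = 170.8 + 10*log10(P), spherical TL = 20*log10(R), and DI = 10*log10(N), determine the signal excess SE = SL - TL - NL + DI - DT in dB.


64.93 dB


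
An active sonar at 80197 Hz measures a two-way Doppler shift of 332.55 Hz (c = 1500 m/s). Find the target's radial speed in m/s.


3.11 m/s


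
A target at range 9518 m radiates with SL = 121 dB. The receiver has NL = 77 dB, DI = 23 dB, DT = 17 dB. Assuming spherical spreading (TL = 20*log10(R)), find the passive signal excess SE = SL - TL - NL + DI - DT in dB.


Step 1: TL = 20*log10(9518) = 79.57 dB
Step 2: SE = 121 - 79.57 - 77 + 23 - 17 = -29.57

-29.57 dB


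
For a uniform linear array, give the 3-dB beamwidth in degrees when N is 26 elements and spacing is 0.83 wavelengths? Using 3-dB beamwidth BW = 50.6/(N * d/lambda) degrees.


BW = 50.6 / (26 * 0.83) = 50.6 / 21.58 = 2.34

2.34 deg


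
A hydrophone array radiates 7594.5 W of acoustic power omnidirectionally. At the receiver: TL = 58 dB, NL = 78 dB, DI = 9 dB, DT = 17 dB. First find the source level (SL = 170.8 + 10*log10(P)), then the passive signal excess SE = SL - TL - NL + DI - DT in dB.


Step 1: SL = 170.8 + 10*log10(7594.5) = 209.6 dB
Step 2: SE = SL - TL - NL + DI - DT = 209.6 - 58 - 78 + 9 - 17 = 65.6

65.6 dB


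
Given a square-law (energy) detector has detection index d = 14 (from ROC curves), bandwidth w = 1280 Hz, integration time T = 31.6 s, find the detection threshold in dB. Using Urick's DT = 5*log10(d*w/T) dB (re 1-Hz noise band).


13.77 dB


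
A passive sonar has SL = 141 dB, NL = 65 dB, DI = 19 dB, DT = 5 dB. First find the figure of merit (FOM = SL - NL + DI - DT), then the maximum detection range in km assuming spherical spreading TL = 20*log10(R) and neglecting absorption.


Step 1: FOM = SL - NL + DI - DT = 141 - 65 + 19 - 5 = 90 dB
Step 2: at max range FOM = TL = 20*log10(R), so R = 10^(90/20) = 31622.78 m = 31.62 km

31.62 km


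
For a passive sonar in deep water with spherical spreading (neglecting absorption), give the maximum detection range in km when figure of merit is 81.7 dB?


12.16 km


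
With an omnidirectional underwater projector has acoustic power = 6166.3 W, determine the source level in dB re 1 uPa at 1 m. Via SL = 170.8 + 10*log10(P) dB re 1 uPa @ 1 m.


SL = 170.8 + 10*log10(6166.3) = 170.8 + 37.9 = 208.7

208.7 dB


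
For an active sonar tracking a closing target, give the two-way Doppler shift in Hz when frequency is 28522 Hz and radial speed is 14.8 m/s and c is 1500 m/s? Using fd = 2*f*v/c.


fd = 2*f*v/c = 2 * 28522 * 14.8 / 1500 = 562.83

562.83 Hz


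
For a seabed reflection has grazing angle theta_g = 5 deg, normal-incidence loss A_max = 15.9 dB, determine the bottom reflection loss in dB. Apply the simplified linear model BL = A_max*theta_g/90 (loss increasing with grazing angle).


0.88 dB


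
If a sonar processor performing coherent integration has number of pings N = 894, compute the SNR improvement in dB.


Gain = 10*log10(894) = 29.51

29.51 dB


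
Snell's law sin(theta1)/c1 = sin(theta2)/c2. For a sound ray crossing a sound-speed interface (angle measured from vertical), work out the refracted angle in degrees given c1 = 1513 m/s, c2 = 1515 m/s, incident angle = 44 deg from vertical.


44.07 deg


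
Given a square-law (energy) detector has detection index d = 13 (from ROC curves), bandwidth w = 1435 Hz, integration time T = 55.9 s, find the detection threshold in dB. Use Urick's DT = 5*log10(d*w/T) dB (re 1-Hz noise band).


DT = 5*log10(d*w/T) = 5*log10(13 * 1435 / 55.9) = 5*log10(333.72) = 12.62

12.62 dB


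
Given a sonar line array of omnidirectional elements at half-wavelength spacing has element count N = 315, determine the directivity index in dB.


DI = 10*log10(315) = 24.98

24.98 dB


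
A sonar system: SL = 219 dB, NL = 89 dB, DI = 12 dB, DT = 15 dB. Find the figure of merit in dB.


FOM = SL - NL + DI - DT = 219 - 89 + 12 - 15 = 127

127 dB


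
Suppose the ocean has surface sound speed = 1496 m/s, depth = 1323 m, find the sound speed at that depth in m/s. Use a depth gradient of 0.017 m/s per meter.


c = 1496 + 0.017 * 1323 = 1518.491

1518.491 m/s


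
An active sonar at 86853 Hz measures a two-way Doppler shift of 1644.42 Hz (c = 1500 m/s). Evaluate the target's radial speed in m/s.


14.2 m/s


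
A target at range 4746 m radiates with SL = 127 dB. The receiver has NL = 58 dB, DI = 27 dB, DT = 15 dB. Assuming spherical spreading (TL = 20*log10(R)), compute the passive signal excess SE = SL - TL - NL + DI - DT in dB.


7.47 dB


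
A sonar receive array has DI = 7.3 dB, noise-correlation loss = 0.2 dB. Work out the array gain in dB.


AG = DI - L_corr = 7.3 - 0.2 = 7.1

7.1 dB


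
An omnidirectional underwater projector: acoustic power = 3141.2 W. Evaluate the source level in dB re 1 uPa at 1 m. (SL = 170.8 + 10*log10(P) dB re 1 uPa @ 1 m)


205.77 dB


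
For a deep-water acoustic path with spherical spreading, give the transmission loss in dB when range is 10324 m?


TL = 20*log10(10324) = 80.28

80.28 dB


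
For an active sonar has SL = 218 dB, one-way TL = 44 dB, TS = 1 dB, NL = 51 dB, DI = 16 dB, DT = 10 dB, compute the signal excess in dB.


SE = SL - 2*TL + TS - NL + DI - DT = 218 - 2*44 + (1) - 51 + 16 - 10 = 86

86 dB


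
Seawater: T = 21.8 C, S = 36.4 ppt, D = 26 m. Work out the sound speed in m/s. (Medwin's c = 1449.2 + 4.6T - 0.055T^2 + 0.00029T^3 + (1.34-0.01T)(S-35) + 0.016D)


c = 1449.2 + 4.6*21.8 - 0.055*21.8^2 + 0.00029*21.8^3 + (1.34 - 0.01*21.8)*(36.4 - 35) + 0.016*26 = 1528.33

1528.33 m/s


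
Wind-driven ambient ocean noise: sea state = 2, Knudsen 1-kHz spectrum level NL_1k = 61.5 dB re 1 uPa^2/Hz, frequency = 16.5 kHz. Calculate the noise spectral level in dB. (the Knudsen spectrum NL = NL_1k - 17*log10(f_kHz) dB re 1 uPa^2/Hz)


NL = NL_1k - 17*log10(f_kHz) = 61.5 - 17*log10(16.5) = 61.5 - (20.7) = 40.8

40.8 dB


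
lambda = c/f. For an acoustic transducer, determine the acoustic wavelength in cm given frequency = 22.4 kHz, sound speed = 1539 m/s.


lambda = c/f = 1539 / 22400 = 0.0687 m = 6.87 cm

6.87 cm


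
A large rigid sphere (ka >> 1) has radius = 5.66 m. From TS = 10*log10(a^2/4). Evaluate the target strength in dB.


TS = 10*log10(5.66^2 / 4) = 10*log10(8.0089) = 9.04

9.04 dB


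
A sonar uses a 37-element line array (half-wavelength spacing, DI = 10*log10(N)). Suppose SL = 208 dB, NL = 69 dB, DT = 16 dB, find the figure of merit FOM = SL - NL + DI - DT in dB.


138.68 dB


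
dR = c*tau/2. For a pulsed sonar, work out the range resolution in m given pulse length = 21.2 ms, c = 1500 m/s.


15.9 m


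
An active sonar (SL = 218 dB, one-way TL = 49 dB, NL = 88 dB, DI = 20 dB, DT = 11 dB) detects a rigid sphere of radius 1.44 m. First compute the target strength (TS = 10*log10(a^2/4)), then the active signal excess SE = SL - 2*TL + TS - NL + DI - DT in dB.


Step 1: TS = 10*log10(1.44^2/4) = -2.85 dB
Step 2: SE = SL - 2*TL + TS - NL + DI - DT = 218 - 2*49 + (-2.85) - 88 + 20 - 11 = 38.15

38.15 dB


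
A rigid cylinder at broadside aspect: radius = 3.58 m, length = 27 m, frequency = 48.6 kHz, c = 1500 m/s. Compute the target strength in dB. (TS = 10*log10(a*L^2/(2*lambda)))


lambda = 1500/48600 = 0.03086 m
TS = 10*log10(3.58*27^2/(2*0.03086)) = 46.26

46.26 dB


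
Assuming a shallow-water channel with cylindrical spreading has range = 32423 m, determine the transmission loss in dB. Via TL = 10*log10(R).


TL = 10*log10(32423) = 45.11

45.11 dB


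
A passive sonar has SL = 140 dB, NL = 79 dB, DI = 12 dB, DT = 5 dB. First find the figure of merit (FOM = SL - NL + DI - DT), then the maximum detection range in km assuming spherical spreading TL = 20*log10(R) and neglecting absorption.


Step 1: FOM = SL - NL + DI - DT = 140 - 79 + 12 - 5 = 68 dB
Step 2: at max range FOM = TL = 20*log10(R), so R = 10^(68/20) = 2511.89 m = 2.51 km

2.51 km


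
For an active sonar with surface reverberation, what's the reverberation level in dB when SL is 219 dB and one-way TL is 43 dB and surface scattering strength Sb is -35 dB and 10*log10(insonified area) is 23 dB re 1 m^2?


121 dB


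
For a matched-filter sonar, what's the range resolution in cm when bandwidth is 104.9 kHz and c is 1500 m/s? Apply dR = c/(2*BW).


dR = c/(2*BW) = 1500 / (2 * 104.9e3) = 0.0071 m = 0.71 cm

0.71 cm


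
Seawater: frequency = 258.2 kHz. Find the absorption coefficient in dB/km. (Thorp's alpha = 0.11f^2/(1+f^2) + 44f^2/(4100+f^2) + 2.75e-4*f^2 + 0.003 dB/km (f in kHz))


59.897 dB/km


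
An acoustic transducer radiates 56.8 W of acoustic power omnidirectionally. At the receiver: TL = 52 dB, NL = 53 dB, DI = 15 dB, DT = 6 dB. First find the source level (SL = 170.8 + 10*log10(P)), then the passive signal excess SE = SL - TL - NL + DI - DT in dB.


Step 1: SL = 170.8 + 10*log10(56.8) = 188.34 dB
Step 2: SE = SL - TL - NL + DI - DT = 188.34 - 52 - 53 + 15 - 6 = 92.34

92.34 dB


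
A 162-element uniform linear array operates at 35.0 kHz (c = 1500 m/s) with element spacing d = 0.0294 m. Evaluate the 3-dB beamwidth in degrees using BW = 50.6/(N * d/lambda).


Step 1: lambda = 1500/35000 = 0.04286 m
Step 2: d/lambda = 0.0294/0.04286 = 0.686
Step 3: BW = 50.6/(N * d/lambda) = 50.6/(162 * 0.686) = 0.46

0.46 deg


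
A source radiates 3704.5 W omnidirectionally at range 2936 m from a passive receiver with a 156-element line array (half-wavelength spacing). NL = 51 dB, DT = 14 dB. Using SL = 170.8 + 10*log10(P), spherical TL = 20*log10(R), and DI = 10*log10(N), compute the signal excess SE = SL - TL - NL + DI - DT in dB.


Step 1: SL = 170.8 + 10*log10(3704.5) = 206.49 dB
Step 2: TL = 20*log10(2936) = 69.36 dB
Step 3: DI = 10*log10(156) = 21.93 dB
Step 4: SE = SL - TL - NL + DI - DT = 206.49 - 69.36 - 51 + 21.93 - 14 = 94.06

94.06 dB


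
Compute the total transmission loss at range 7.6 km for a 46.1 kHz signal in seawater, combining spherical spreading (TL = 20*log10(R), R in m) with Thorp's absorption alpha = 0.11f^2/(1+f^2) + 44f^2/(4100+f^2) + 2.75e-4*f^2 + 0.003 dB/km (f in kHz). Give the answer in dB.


Step 1 (Thorp): alpha = 0.11*2125.21/(1+2125.21) + 44*2125.21/(4100+2125.21) + 2.75e-4*2125.21 + 0.003 = 15.7184 dB/km
Step 2: TL_spread = 20*log10(7600) = 77.62 dB
Step 3: TL_abs = alpha*R = 15.7184 * 7.6 = 119.46 dB
Step 4: TL_total = 77.62 + 119.46 = 197.08

197.08 dB


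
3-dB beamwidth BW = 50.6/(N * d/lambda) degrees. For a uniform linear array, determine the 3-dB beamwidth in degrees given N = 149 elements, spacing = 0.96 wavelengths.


0.35 deg


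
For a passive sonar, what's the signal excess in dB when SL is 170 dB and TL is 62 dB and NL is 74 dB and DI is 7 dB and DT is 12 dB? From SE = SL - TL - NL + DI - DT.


29 dB


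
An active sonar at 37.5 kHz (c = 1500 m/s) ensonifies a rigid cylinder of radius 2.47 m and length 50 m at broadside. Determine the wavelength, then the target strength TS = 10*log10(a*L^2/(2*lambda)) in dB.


Step 1: lambda = c/f = 1500/37500 = 0.04 m
Step 2: TS = 10*log10(a*L^2/(2*lambda)) = 10*log10(2.47*50^2/(2*0.04)) = 48.88

48.88 dB


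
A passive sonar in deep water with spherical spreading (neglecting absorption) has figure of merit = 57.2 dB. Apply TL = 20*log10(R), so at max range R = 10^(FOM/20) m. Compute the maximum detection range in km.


At max range FOM = TL, so 20*log10(R) = 57.2
R = 10^(57.2/20) = 724.44 m = 0.72 km

0.72 km


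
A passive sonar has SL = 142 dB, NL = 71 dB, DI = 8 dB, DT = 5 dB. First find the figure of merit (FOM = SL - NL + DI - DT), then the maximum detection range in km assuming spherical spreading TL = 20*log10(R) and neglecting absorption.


Step 1: FOM = SL - NL + DI - DT = 142 - 71 + 8 - 5 = 74 dB
Step 2: at max range FOM = TL = 20*log10(R), so R = 10^(74/20) = 5011.87 m = 5.01 km

5.01 km


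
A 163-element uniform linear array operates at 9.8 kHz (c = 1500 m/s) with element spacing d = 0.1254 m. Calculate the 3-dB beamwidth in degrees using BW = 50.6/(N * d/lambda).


0.38 deg


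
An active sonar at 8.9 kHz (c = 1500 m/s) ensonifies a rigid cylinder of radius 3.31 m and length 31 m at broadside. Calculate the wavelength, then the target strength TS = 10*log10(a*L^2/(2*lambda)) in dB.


Step 1: lambda = c/f = 1500/8900 = 0.16854 m
Step 2: TS = 10*log10(a*L^2/(2*lambda)) = 10*log10(3.31*31^2/(2*0.16854)) = 39.75

39.75 dB


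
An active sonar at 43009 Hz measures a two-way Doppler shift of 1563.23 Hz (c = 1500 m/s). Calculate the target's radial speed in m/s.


From fd = 2*f*v/c, v = c*fd/(2*f) = 1500 * 1563.23 / (2*43009) = 27.26

27.26 m/s


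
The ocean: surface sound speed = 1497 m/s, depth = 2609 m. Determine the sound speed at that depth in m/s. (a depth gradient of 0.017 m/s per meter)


1541.353 m/s


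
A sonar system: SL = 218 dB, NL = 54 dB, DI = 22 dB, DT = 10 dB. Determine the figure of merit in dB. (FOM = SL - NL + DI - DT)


176 dB


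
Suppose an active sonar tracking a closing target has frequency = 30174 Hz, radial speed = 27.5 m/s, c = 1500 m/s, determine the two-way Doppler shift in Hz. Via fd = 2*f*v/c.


fd = 2*f*v/c = 2 * 30174 * 27.5 / 1500 = 1106.38

1106.38 Hz


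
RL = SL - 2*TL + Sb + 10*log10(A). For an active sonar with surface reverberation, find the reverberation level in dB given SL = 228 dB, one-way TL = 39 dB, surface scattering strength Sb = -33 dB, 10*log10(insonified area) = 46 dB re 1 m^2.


163 dB


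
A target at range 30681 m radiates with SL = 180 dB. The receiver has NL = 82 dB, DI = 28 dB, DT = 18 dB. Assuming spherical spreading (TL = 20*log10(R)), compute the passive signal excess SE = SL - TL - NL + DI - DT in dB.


18.26 dB


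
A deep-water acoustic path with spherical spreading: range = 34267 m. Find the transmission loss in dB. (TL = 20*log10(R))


TL = 20*log10(34267) = 90.7

90.7 dB


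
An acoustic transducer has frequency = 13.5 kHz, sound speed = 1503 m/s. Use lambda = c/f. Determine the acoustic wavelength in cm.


lambda = c/f = 1503 / 13500 = 0.1113 m = 11.13 cm

11.13 cm


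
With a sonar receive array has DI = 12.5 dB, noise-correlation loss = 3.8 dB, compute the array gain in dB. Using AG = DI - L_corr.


AG = DI - L_corr = 12.5 - 3.8 = 8.7

8.7 dB


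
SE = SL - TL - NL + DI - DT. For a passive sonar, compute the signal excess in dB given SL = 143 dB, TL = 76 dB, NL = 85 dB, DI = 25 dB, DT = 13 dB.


SE = SL - TL - NL + DI - DT = 143 - 76 - 85 + 25 - 13 = -6

-6 dB


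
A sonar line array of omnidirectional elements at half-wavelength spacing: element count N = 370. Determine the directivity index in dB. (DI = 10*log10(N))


25.68 dB


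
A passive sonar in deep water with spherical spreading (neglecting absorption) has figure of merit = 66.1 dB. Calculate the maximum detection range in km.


At max range FOM = TL, so 20*log10(R) = 66.1
R = 10^(66.1/20) = 2018.37 m = 2.02 km

2.02 km


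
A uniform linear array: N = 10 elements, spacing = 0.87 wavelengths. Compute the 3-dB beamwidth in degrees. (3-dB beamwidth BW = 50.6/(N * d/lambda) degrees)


5.82 deg


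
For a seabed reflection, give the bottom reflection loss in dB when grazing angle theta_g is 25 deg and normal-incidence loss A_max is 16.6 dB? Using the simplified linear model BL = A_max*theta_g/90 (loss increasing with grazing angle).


4.61 dB


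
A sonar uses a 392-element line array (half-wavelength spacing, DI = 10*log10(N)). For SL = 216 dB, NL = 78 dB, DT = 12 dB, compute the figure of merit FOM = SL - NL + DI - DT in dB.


Step 1: DI = 10*log10(392) = 25.93 dB
Step 2: FOM = SL - NL + DI - DT = 216 - 78 + 25.93 - 12 = 151.93

151.93 dB


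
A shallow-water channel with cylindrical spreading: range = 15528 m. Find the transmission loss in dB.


41.91 dB


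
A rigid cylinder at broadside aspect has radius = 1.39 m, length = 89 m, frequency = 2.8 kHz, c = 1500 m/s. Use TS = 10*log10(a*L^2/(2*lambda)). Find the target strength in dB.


lambda = 1500/2800 = 0.53571 m
TS = 10*log10(1.39*89^2/(2*0.53571)) = 40.12

40.12 dB


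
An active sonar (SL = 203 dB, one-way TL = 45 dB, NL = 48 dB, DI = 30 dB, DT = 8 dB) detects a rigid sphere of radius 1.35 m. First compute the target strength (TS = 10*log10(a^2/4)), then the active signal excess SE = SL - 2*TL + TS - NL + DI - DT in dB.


Step 1: TS = 10*log10(1.35^2/4) = -3.41 dB
Step 2: SE = SL - 2*TL + TS - NL + DI - DT = 203 - 2*45 + (-3.41) - 48 + 30 - 8 = 83.59

83.59 dB


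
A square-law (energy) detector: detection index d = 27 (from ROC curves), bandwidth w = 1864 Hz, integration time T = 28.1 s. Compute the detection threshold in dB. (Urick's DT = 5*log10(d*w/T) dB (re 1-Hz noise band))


DT = 5*log10(d*w/T) = 5*log10(27 * 1864 / 28.1) = 5*log10(1791.03) = 16.27

16.27 dB


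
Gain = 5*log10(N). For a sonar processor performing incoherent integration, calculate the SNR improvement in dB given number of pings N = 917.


14.81 dB


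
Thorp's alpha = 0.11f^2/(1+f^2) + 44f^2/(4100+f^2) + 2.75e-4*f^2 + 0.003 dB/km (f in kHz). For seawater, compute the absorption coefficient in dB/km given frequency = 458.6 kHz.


f^2 = 210313.96
alpha = 0.11*210313.96/(1+210313.96) + 44*210313.96/(4100+210313.96) + 2.75e-4*210313.96 + 0.003 = 101.108

101.108 dB/km


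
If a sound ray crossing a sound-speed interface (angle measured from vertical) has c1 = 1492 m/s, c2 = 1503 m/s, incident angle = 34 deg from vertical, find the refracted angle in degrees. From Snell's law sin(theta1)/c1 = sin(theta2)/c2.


34.29 deg


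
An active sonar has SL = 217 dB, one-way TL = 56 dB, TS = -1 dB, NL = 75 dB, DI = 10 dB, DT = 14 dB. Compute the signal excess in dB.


SE = SL - 2*TL + TS - NL + DI - DT = 217 - 2*56 + (-1) - 75 + 10 - 14 = 25

25 dB


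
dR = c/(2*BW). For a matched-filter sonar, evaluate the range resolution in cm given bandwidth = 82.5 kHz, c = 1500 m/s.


0.91 cm


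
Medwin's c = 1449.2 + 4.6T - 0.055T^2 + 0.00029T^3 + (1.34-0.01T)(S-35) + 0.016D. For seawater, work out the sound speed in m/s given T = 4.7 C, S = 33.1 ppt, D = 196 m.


1470.31 m/s


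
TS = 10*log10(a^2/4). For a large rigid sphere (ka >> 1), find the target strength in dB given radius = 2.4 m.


TS = 10*log10(2.4^2 / 4) = 10*log10(1.44) = 1.58

1.58 dB


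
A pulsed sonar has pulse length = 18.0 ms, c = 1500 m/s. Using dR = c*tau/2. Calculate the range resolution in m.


dR = c*tau/2 = 1500 * 18.0e-3 / 2 = 13.5

13.5 m


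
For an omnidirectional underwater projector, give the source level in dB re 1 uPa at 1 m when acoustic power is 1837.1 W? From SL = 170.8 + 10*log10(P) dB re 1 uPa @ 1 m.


SL = 170.8 + 10*log10(1837.1) = 170.8 + 32.64 = 203.44

203.44 dB


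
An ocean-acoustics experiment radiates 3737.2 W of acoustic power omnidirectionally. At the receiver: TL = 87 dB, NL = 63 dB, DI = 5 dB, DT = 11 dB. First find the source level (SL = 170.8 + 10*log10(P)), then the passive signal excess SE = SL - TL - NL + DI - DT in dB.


Step 1: SL = 170.8 + 10*log10(3737.2) = 206.53 dB
Step 2: SE = SL - TL - NL + DI - DT = 206.53 - 87 - 63 + 5 - 11 = 50.53

50.53 dB


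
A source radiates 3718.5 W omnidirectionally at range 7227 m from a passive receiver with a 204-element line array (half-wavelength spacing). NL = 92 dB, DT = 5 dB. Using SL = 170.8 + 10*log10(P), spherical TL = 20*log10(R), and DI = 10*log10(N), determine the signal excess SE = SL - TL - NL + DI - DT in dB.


Step 1: SL = 170.8 + 10*log10(3718.5) = 206.5 dB
Step 2: TL = 20*log10(7227) = 77.18 dB
Step 3: DI = 10*log10(204) = 23.1 dB
Step 4: SE = SL - TL - NL + DI - DT = 206.5 - 77.18 - 92 + 23.1 - 5 = 55.42

55.42 dB


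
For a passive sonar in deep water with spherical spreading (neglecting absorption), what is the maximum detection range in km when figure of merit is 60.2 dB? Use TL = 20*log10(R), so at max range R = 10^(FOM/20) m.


At max range FOM = TL, so 20*log10(R) = 60.2
R = 10^(60.2/20) = 1023.29 m = 1.02 km

1.02 km


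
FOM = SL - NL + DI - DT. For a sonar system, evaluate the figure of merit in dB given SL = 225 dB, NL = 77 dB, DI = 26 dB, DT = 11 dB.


FOM = SL - NL + DI - DT = 225 - 77 + 26 - 11 = 163

163 dB


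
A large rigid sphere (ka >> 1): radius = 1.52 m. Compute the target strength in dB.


TS = 10*log10(1.52^2 / 4) = 10*log10(0.5776) = -2.38

-2.38 dB


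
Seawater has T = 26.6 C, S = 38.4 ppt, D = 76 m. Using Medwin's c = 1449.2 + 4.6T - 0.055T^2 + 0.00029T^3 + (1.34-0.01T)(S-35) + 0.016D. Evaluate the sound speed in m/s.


c = 1449.2 + 4.6*26.6 - 0.055*26.6^2 + 0.00029*26.6^3 + (1.34 - 0.01*26.6)*(38.4 - 35) + 0.016*76 = 1542.97

1542.97 m/s


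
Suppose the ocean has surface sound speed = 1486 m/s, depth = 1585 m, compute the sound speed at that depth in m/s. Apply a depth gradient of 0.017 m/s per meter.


1512.945 m/s


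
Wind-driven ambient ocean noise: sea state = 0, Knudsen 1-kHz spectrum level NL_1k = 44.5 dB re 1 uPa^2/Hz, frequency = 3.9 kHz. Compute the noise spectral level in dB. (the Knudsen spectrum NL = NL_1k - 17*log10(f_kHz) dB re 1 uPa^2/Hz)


NL = NL_1k - 17*log10(f_kHz) = 44.5 - 17*log10(3.9) = 44.5 - (10.05) = 34.45

34.45 dB


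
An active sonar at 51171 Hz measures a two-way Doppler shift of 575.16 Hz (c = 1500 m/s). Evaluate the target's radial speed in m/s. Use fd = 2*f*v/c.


8.43 m/s


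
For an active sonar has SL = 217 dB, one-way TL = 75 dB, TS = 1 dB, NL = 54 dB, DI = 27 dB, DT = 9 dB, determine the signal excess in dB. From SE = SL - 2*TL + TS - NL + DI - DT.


SE = SL - 2*TL + TS - NL + DI - DT = 217 - 2*75 + (1) - 54 + 27 - 9 = 32

32 dB


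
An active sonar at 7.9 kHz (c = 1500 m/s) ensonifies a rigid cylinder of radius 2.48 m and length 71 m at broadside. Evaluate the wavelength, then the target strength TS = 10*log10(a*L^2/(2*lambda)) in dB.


Step 1: lambda = c/f = 1500/7900 = 0.18987 m
Step 2: TS = 10*log10(a*L^2/(2*lambda)) = 10*log10(2.48*71^2/(2*0.18987)) = 45.17

45.17 dB


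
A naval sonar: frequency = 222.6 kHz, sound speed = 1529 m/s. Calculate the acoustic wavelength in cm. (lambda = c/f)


lambda = c/f = 1529 / 222600 = 0.0069 m = 0.69 cm

0.69 cm


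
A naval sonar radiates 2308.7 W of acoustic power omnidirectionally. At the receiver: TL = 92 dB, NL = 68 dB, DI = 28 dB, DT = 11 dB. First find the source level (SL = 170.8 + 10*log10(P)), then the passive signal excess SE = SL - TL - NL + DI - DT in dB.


Step 1: SL = 170.8 + 10*log10(2308.7) = 204.43 dB
Step 2: SE = SL - TL - NL + DI - DT = 204.43 - 92 - 68 + 28 - 11 = 61.43

61.43 dB


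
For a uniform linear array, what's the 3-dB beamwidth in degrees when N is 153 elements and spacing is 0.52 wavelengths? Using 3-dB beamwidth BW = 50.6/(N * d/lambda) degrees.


BW = 50.6 / (153 * 0.52) = 50.6 / 79.56 = 0.64

0.64 deg


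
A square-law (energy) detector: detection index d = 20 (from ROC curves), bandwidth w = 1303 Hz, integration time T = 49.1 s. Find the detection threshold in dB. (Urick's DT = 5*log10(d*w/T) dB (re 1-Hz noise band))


DT = 5*log10(d*w/T) = 5*log10(20 * 1303 / 49.1) = 5*log10(530.75) = 13.62

13.62 dB


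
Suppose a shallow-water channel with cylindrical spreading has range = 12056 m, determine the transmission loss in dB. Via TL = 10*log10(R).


TL = 10*log10(12056) = 40.81

40.81 dB


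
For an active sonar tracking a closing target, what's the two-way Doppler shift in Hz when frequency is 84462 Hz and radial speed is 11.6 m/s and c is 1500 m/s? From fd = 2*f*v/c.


1306.35 Hz


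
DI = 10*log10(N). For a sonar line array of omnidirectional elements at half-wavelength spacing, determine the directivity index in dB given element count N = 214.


23.3 dB


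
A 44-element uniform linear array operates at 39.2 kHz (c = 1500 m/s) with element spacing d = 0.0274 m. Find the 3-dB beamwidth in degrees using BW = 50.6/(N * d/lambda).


Step 1: lambda = 1500/39200 = 0.03827 m
Step 2: d/lambda = 0.0274/0.03827 = 0.716
Step 3: BW = 50.6/(N * d/lambda) = 50.6/(44 * 0.716) = 1.61

1.61 deg


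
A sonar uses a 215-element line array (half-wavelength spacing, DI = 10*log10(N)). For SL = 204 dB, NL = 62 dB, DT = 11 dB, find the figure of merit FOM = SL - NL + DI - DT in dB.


154.32 dB


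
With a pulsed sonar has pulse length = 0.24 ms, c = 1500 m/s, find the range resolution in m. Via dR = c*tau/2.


0.18 m


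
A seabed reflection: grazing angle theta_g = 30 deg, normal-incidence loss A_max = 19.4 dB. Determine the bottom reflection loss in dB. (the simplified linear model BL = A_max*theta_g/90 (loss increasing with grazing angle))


BL = A_max * theta_g / 90 = 19.4 * 30 / 90 = 6.47

6.47 dB


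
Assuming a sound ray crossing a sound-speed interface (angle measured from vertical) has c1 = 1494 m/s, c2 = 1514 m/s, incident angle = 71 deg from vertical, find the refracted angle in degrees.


sin(theta2) = (c2/c1)*sin(theta1) = (1514/1494)*sin(71 deg) = 0.95818
theta2 = arcsin(0.95818) = 73.37

73.37 deg


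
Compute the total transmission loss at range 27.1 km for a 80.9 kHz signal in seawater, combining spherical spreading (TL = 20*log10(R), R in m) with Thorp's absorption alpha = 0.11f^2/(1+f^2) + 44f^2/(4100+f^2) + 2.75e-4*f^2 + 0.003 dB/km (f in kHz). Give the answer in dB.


Step 1 (Thorp): alpha = 0.11*6544.81/(1+6544.81) + 44*6544.81/(4100+6544.81) + 2.75e-4*6544.81 + 0.003 = 28.9656 dB/km
Step 2: TL_spread = 20*log10(27100) = 88.66 dB
Step 3: TL_abs = alpha*R = 28.9656 * 27.1 = 784.97 dB
Step 4: TL_total = 88.66 + 784.97 = 873.63

873.63 dB


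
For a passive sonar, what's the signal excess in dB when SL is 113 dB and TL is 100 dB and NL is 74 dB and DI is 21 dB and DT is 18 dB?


-58 dB


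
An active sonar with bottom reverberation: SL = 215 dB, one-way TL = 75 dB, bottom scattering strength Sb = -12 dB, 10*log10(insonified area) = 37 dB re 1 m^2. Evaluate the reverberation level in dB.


RL = SL - 2*TL + Sb + 10*log10(A) = 215 - 2*75 + (-12) + 37 = 90

90 dB


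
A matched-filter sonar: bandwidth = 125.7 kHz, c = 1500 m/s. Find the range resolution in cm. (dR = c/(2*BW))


dR = c/(2*BW) = 1500 / (2 * 125.7e3) = 0.006 m = 0.6 cm

0.6 cm


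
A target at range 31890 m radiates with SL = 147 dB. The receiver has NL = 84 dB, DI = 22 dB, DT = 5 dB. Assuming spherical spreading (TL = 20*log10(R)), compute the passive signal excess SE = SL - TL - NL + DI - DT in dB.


-10.07 dB


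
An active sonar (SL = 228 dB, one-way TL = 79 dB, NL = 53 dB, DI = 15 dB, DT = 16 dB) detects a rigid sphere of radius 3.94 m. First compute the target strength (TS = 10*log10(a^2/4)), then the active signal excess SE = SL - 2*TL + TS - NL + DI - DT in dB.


Step 1: TS = 10*log10(3.94^2/4) = 5.89 dB
Step 2: SE = SL - 2*TL + TS - NL + DI - DT = 228 - 2*79 + (5.89) - 53 + 15 - 16 = 21.89

21.89 dB


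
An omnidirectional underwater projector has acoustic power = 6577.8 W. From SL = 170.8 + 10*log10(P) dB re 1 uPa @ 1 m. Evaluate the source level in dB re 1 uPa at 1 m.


SL = 170.8 + 10*log10(6577.8) = 170.8 + 38.18 = 208.98

208.98 dB


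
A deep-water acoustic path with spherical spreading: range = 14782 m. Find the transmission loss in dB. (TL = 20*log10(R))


83.39 dB


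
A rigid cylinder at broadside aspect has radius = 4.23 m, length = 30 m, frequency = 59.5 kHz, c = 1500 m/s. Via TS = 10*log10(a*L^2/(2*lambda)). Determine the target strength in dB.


48.78 dB


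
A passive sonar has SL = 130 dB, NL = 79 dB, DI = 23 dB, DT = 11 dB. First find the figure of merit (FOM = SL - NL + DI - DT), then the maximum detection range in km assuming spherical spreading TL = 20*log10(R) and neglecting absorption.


Step 1: FOM = SL - NL + DI - DT = 130 - 79 + 23 - 11 = 63 dB
Step 2: at max range FOM = TL = 20*log10(R), so R = 10^(63/20) = 1412.54 m = 1.41 km

1.41 km


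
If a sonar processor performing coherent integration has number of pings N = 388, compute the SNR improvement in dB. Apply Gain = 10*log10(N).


Gain = 10*log10(388) = 25.89

25.89 dB


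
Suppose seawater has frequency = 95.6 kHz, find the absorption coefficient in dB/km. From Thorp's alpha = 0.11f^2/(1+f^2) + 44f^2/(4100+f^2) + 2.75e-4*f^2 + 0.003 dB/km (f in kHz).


f^2 = 9139.36
alpha = 0.11*9139.36/(1+9139.36) + 44*9139.36/(4100+9139.36) + 2.75e-4*9139.36 + 0.003 = 33.0

33.0 dB/km


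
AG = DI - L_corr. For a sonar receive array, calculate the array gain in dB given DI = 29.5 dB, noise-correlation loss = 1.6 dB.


27.9 dB


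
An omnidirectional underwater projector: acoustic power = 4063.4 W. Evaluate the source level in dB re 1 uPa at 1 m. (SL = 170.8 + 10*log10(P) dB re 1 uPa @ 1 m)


SL = 170.8 + 10*log10(4063.4) = 170.8 + 36.09 = 206.89

206.89 dB


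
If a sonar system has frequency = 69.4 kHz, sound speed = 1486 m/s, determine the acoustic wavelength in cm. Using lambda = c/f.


lambda = c/f = 1486 / 69400 = 0.0214 m = 2.14 cm

2.14 cm


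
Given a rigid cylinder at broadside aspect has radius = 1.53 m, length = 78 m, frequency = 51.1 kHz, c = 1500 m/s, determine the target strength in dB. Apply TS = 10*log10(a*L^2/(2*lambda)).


52.0 dB


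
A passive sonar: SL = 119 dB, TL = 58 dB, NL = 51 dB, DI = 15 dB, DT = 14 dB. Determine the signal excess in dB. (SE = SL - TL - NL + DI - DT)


11 dB


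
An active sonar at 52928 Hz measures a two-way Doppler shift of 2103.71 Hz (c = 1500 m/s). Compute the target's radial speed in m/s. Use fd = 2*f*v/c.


From fd = 2*f*v/c, v = c*fd/(2*f) = 1500 * 2103.71 / (2*52928) = 29.81

29.81 m/s


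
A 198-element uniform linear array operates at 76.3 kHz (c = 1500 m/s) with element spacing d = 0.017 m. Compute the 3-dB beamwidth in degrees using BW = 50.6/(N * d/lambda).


0.3 deg


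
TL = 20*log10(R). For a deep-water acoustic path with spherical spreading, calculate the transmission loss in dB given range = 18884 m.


TL = 20*log10(18884) = 85.52

85.52 dB


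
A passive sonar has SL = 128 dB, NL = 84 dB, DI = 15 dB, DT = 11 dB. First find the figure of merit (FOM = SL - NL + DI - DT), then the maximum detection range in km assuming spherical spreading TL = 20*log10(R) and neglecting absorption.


Step 1: FOM = SL - NL + DI - DT = 128 - 84 + 15 - 11 = 48 dB
Step 2: at max range FOM = TL = 20*log10(R), so R = 10^(48/20) = 251.19 m = 0.25 km

0.25 km


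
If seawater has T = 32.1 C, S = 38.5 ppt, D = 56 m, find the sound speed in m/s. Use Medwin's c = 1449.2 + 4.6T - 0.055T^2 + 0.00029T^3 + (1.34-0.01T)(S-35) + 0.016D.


c = 1449.2 + 4.6*32.1 - 0.055*32.1^2 + 0.00029*32.1^3 + (1.34 - 0.01*32.1)*(38.5 - 35) + 0.016*56 = 1554.24

1554.24 m/s
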